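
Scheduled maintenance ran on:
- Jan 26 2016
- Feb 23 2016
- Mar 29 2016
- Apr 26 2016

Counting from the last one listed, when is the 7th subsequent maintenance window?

Every date is a Tuesday; gaps 28, 35, 28 days.
Each is the last Tuesday of its month (at least one falls on the 29th or later, ruling out '4th Tuesday').
Last Tuesday of May 2016: May 31 2016.
Last Tuesday of June 2016: Jun 28 2016.
Last Tuesday of July 2016: Jul 26 2016.
August 2016 ends with Tuesday Aug 30 2016.
Last Tuesday of September 2016: Sep 27 2016.
October 2016 ends with Tuesday Oct 25 2016.
Last Tuesday of November 2016: Nov 29 2016.

Nov 29 2016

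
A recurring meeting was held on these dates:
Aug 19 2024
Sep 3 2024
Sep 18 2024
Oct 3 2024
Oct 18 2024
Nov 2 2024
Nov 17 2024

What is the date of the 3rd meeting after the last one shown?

Jan 1 2025

The spacing is 15, 15, 15, 15, 15, 15 days — always 15 days.
Nov 17 2024 + 15 days = Dec 2 2024.
Dec 2 2024 + 15 days = Dec 17 2024.
Dec 17 2024 + 15 days = Jan 1 2025.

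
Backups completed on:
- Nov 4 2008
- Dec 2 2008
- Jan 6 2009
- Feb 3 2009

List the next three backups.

These are Tuesdays at 28- or 35-day spacing (28, 35, 28).
The pattern: 1st Tuesday of the month.
March 2009 — 1st Tuesday is Mar 3 2009.
1st Tuesday of April 2009: Apr 7 2009.
May 2009 — 1st Tuesday is May 5 2009.

Mar 3 2009, Apr 7 2009, May 5 2009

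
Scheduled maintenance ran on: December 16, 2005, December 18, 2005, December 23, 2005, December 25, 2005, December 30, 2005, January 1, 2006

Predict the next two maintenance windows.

The gap pattern 2, 5, 2, 5, 2 repeats every 2 events.
These are the Fridays and Sundays of each week.
The following Friday is January 6, 2006.
Next Sunday: January 8, 2006.

January 6, 2006; January 8, 2006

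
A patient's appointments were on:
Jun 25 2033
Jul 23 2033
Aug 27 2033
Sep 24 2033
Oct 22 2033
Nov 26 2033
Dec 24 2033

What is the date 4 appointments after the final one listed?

All dates are Saturdays, 28, 35, 28, 28, 35, 28 days apart.
Specifically, the 4th Saturday of each month.
4th Saturday of January 2034: Jan 28 2034.
February 2034 — 4th Saturday is Feb 25 2034.
4th Saturday of March 2034: Mar 25 2034.
4th Saturday of April 2034: Apr 22 2034.

Apr 22 2034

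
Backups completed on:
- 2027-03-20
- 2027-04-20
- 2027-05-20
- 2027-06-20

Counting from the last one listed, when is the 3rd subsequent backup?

2027-09-20

Each date is the 20th; the gaps (31, 30, 31) track the month lengths.
The rule is the 20th of each month.
Next: July 2027 → 2027-07-20.
Next: August 2027 → 2027-08-20.
September 2027: 2027-09-20.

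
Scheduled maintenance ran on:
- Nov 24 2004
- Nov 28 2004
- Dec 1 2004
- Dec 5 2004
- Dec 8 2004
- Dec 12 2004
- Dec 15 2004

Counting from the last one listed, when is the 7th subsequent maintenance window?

Every event lands on a Wednesday or Sunday (gaps cycle 4, 3, 4, 3, 4, 3).
So the schedule is: every Wednesday and Sunday.
Next Sunday: Dec 19 2004.
Next Wednesday: Dec 22 2004.
The following Sunday is Dec 26 2004.
The following Wednesday is Dec 29 2004.
The following Sunday is Jan 2 2005.
Next Wednesday: Jan 5 2005.
The following Sunday is Jan 9 2005.

Jan 9 2005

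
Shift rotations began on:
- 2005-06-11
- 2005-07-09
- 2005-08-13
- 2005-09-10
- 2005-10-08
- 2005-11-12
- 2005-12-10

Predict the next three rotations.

2006-01-14, 2006-02-11, 2006-03-11

These are Saturdays at 28- or 35-day spacing (28, 35, 28, 28, 35, 28).
The pattern: 2nd Saturday of the month.
January 2006 — 2nd Saturday is 2006-01-14.
2nd Saturday of February 2006: 2006-02-11.
2nd Saturday of March 2006: 2006-03-11.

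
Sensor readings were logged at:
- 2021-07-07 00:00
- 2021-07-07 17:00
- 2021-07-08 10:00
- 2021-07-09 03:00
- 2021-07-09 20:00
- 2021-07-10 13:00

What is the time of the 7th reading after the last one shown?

The interval is a steady 17 hours (17, 17, 17, 17, 17).
2021-07-10 13:00 + 17 h = 2021-07-11 06:00.
2021-07-11 06:00 + 17 h = 2021-07-11 23:00.
2021-07-11 23:00 + 17 h = 2021-07-12 16:00.
2021-07-12 16:00 + 17 h = 2021-07-13 09:00.
2021-07-13 09:00 + 17 h = 2021-07-14 02:00.
2021-07-14 02:00 + 17 h = 2021-07-14 19:00.
2021-07-14 19:00 + 17 h = 2021-07-15 12:00.

2021-07-15 12:00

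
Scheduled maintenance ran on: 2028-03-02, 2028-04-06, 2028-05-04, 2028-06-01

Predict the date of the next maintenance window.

2028-07-06

Gaps: 35, 28, 28 days — a mix of 28 and 35. Every date is a Thursday.
Each is the 1st Thursday of its month.
1st Thursday of July 2028: 2028-07-06.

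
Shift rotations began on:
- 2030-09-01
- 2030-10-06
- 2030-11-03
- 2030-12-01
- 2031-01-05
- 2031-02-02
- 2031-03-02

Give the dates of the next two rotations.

2031-04-06, 2031-05-04

Gaps: 35, 28, 28, 35, 28, 28 days — a mix of 28 and 35. Every date is a Sunday.
Each is the 1st Sunday of its month.
1st Sunday of April 2031: 2031-04-06.
May 2031 — 1st Sunday is 2031-05-04.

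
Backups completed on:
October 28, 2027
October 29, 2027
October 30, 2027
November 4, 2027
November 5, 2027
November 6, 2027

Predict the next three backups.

November 11, 2027; November 12, 2027; November 13, 2027

The gap pattern 1, 1, 5, 1, 1 repeats every 3 events.
These are the Thursdays, Fridays and Saturdays of each week.
Next Thursday: November 11, 2027.
The following Friday is November 12, 2027.
Next Saturday: November 13, 2027.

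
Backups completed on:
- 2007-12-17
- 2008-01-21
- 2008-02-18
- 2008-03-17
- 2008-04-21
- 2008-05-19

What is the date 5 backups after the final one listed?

Gaps: 35, 28, 28, 35, 28 days — a mix of 28 and 35. Every date is a Monday.
Each is the 3rd Monday of its month.
3rd Monday of June 2008: 2008-06-16.
July 2008 — 3rd Monday is 2008-07-21.
August 2008 — 3rd Monday is 2008-08-18.
3rd Monday of September 2008: 2008-09-15.
3rd Monday of October 2008: 2008-10-20.

2008-10-20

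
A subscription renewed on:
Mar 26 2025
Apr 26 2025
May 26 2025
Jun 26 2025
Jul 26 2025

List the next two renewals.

Each date is the 26th; the gaps (31, 30, 31, 30) track the month lengths.
The rule is the 26th of each month.
Next: August 2025 → Aug 26 2025.
Next: September 2025 → Sep 26 2025.

Aug 26 2025, Sep 26 2025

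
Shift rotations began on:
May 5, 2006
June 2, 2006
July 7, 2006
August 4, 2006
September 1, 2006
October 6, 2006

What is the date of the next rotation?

November 3, 2006

All dates are Fridays, 28, 35, 28, 28, 35 days apart.
Specifically, the 1st Friday of each month.
1st Friday of November 2006: November 3, 2006.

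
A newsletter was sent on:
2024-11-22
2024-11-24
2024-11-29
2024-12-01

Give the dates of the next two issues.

2024-12-06, 2024-12-08

The gap pattern 2, 5, 2 repeats every 2 events.
These are the Fridays and Sundays of each week.
Next Friday: 2024-12-06.
The following Sunday is 2024-12-08.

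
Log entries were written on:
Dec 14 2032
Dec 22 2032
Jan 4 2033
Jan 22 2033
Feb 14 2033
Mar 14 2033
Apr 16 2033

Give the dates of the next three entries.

Intervals are 8, 13, 18, 23, 28, 33 days — an arithmetic progression with common difference 5.
Next gap: 38 days. Apr 16 2033 + 38 days = May 24 2033.
Next gap: 43 days. May 24 2033 + 43 days = Jul 6 2033.
Next gap: 48 days. Jul 6 2033 + 48 days = Aug 23 2033.

May 24 2033, Jul 6 2033, Aug 23 2033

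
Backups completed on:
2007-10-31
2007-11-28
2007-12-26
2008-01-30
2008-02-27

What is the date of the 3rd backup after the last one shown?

All Wednesdays; the gaps (28, 28, 35, 28) vary with month length.
This is the last Wednesday of each month.
March 2008 ends with Wednesday 2008-03-26.
Last Wednesday of April 2008: 2008-04-30.
May 2008 ends with Wednesday 2008-05-28.

2008-05-28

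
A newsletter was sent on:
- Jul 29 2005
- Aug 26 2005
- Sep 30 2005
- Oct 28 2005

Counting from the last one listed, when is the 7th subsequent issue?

Every date is a Friday; gaps 28, 35, 28 days.
Each is the last Friday of its month (at least one falls on the 29th or later, ruling out '4th Friday').
November 2005 ends with Friday Nov 25 2005.
Last Friday of December 2005: Dec 30 2005.
Last Friday of January 2006: Jan 27 2006.
February 2006 ends with Friday Feb 24 2006.
March 2006 ends with Friday Mar 31 2006.
Last Friday of April 2006: Apr 28 2006.
Last Friday of May 2006: May 26 2006.

May 26 2006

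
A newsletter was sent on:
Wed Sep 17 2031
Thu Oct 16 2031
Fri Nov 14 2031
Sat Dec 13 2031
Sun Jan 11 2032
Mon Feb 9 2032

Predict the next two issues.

Gaps between consecutive events: 29, 29, 29, 29, 29 days — a constant 29-day interval.
Mon Feb 9 2032 + 29 days = Tue Mar 9 2032.
Tue Mar 9 2032 + 29 days = Wed Apr 7 2032.

Tue Mar 9 2032, Wed Apr 7 2032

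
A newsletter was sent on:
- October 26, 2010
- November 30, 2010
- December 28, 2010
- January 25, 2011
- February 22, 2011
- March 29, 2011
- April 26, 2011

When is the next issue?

May 31, 2011

All Tuesdays; the gaps (35, 28, 28, 28, 35, 28) vary with month length.
This is the last Tuesday of each month.
May 2011 ends with Tuesday May 31, 2011.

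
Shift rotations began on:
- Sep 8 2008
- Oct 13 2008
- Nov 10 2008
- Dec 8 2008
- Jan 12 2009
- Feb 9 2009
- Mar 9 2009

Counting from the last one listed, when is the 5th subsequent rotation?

All dates are Mondays, 35, 28, 28, 35, 28, 28 days apart.
Specifically, the 2nd Monday of each month.
April 2009 — 2nd Monday is Apr 13 2009.
2nd Monday of May 2009: May 11 2009.
June 2009 — 2nd Monday is Jun 8 2009.
2nd Monday of July 2009: Jul 13 2009.
August 2009 — 2nd Monday is Aug 10 2009.

Aug 10 2009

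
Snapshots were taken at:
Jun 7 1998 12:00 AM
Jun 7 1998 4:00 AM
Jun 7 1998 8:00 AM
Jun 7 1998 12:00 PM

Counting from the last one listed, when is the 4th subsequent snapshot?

Jun 8 1998 4:00 AM

Spacing: 4, 4, 4 h — constant 4 h.
Jun 7 1998 12:00 PM + 4 h = Jun 7 1998 4:00 PM.
Jun 7 1998 4:00 PM + 4 h = Jun 7 1998 8:00 PM.
Jun 7 1998 8:00 PM + 4 h = Jun 8 1998 12:00 AM.
Jun 8 1998 12:00 AM + 4 h = Jun 8 1998 4:00 AM.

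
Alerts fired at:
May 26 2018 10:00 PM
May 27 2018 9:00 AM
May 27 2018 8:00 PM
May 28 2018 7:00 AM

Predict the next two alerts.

May 28 2018 6:00 PM, May 29 2018 5:00 AM

Spacing: 11, 11, 11 h — constant 11 h.
May 28 2018 7:00 AM + 11 h = May 28 2018 6:00 PM.
May 28 2018 6:00 PM + 11 h = May 29 2018 5:00 AM.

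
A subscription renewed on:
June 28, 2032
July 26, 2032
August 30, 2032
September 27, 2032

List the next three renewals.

October 25, 2032; November 29, 2032; December 27, 2032

All Mondays; the gaps (28, 35, 28) vary with month length.
This is the last Monday of each month.
October 2032 ends with Monday October 25, 2032.
November 2032 ends with Monday November 29, 2032.
Last Monday of December 2032: December 27, 2032.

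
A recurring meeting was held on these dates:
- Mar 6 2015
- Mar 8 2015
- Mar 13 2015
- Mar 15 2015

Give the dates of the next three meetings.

Mar 20 2015, Mar 22 2015, Mar 27 2015

Gaps: 2, 5, 2 days — not constant, but cyclic with period 2.
The events fall on every Friday and Sunday.
Next Friday: Mar 20 2015.
The following Sunday is Mar 22 2015.
Next Friday: Mar 27 2015.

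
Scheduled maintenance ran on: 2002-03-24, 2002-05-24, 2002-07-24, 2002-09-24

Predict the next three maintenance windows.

The day-of-month is always 24 (61, 61, 62 days between events).
So this recurs on the 24th of every 2 months.
November 2002: 2002-11-24.
Next: January 2003 → 2003-01-24.
Next: March 2003 → 2003-03-24.

2002-11-24, 2003-01-24, 2003-03-24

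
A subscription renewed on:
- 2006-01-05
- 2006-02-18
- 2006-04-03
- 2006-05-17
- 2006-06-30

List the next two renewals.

2006-08-13, 2006-09-26

Gaps between consecutive events: 44, 44, 44, 44 days — a constant 44-day interval.
2006-06-30 + 44 days = 2006-08-13.
2006-08-13 + 44 days = 2006-09-26.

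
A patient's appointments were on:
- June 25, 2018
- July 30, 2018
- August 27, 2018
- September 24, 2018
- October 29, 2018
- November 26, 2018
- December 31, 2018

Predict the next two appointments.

January 28, 2019; February 25, 2019

Every date is a Monday; gaps 35, 28, 28, 35, 28, 35 days.
Each is the last Monday of its month (at least one falls on the 29th or later, ruling out '4th Monday').
January 2019 ends with Monday January 28, 2019.
Last Monday of February 2019: February 25, 2019.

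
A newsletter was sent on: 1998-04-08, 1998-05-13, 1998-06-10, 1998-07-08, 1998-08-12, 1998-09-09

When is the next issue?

1998-10-14

These are Wednesdays at 28- or 35-day spacing (35, 28, 28, 35, 28).
The pattern: 2nd Wednesday of the month.
October 1998 — 2nd Wednesday is 1998-10-14.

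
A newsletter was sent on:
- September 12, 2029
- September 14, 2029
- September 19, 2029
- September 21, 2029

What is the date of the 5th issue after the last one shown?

October 10, 2029

Gaps: 2, 5, 2 days — not constant, but cyclic with period 2.
The events fall on every Wednesday and Friday.
Next Wednesday: September 26, 2029.
Next Friday: September 28, 2029.
The following Wednesday is October 3, 2029.
Next Friday: October 5, 2029.
Next Wednesday: October 10, 2029.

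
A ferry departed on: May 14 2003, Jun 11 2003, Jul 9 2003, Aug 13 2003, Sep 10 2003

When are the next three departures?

These are Wednesdays at 28- or 35-day spacing (28, 28, 35, 28).
The pattern: 2nd Wednesday of the month.
October 2003 — 2nd Wednesday is Oct 8 2003.
2nd Wednesday of November 2003: Nov 12 2003.
2nd Wednesday of December 2003: Dec 10 2003.

Oct 8 2003, Nov 12 2003, Dec 10 2003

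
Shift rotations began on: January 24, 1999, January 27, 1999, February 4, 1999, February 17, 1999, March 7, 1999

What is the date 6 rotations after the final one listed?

October 6, 1999

The spacing grows by 5 each time: 3, 8, 13, 18 days.
Next gap: 23 days. March 7, 1999 + 23 days = March 30, 1999.
Next gap: 28 days. March 30, 1999 + 28 days = April 27, 1999.
Next gap: 33 days. April 27, 1999 + 33 days = May 30, 1999.
Next gap: 38 days. May 30, 1999 + 38 days = July 7, 1999.
Next gap: 43 days. July 7, 1999 + 43 days = August 19, 1999.
Next gap: 48 days. August 19, 1999 + 48 days = October 6, 1999.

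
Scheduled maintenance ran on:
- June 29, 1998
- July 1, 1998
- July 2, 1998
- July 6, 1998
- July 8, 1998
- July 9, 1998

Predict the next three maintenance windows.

Every event lands on a Monday or Wednesday or Thursday (gaps cycle 2, 1, 4, 2, 1).
So the schedule is: every Monday, Wednesday and Thursday.
The following Monday is July 13, 1998.
Next Wednesday: July 15, 1998.
The following Thursday is July 16, 1998.

July 13, 1998; July 15, 1998; July 16, 1998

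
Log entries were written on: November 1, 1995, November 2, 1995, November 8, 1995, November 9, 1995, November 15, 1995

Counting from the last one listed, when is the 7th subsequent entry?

Every event lands on a Wednesday or Thursday (gaps cycle 1, 6, 1, 6).
So the schedule is: every Wednesday and Thursday.
The following Thursday is November 16, 1995.
Next Wednesday: November 22, 1995.
The following Thursday is November 23, 1995.
Next Wednesday: November 29, 1995.
Next Thursday: November 30, 1995.
Next Wednesday: December 6, 1995.
Next Thursday: December 7, 1995.

December 7, 1995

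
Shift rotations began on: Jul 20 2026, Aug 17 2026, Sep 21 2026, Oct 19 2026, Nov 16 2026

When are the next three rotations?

All dates are Mondays, 28, 35, 28, 28 days apart.
Specifically, the 3rd Monday of each month.
3rd Monday of December 2026: Dec 21 2026.
January 2027 — 3rd Monday is Jan 18 2027.
3rd Monday of February 2027: Feb 15 2027.

Dec 21 2026, Jan 18 2027, Feb 15 2027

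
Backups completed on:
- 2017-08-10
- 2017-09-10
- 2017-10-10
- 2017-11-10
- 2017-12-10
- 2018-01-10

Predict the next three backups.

The day-of-month is always 10 (31, 30, 31, 30, 31 days between events).
So this recurs on the 10th of each month.
February 2018: 2018-02-10.
Next: March 2018 → 2018-03-10.
Next: April 2018 → 2018-04-10.

2018-02-10, 2018-03-10, 2018-04-10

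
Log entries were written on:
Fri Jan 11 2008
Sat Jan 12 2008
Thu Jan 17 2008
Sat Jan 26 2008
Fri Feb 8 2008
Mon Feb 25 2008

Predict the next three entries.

Gaps: 1, 5, 9, 13, 17 days — each gap is 4 larger than the previous one.
Next gap: 21 days. Mon Feb 25 2008 + 21 days = Mon Mar 17 2008.
Next gap: 25 days. Mon Mar 17 2008 + 25 days = Fri Apr 11 2008.
Next gap: 29 days. Fri Apr 11 2008 + 29 days = Sat May 10 2008.

Mon Mar 17 2008, Fri Apr 11 2008, Sat May 10 2008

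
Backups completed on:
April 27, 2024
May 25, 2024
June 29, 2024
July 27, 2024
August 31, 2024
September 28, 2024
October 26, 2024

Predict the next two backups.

November 30, 2024; December 28, 2024

Every date is a Saturday; gaps 28, 35, 28, 35, 28, 28 days.
Each is the last Saturday of its month (at least one falls on the 29th or later, ruling out '4th Saturday').
November 2024 ends with Saturday November 30, 2024.
Last Saturday of December 2024: December 28, 2024.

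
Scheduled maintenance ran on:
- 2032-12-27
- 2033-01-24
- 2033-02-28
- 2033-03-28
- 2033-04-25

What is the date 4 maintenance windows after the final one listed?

All dates are Mondays, 28, 35, 28, 28 days apart.
Specifically, the 4th Monday of each month.
4th Monday of May 2033: 2033-05-23.
June 2033 — 4th Monday is 2033-06-27.
July 2033 — 4th Monday is 2033-07-25.
August 2033 — 4th Monday is 2033-08-22.

2033-08-22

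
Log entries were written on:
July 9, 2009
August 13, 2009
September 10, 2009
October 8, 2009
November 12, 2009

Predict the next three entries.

December 10, 2009; January 14, 2010; February 11, 2010

Gaps: 35, 28, 28, 35 days — a mix of 28 and 35. Every date is a Thursday.
Each is the 2nd Thursday of its month.
December 2009 — 2nd Thursday is December 10, 2009.
January 2010 — 2nd Thursday is January 14, 2010.
February 2010 — 2nd Thursday is February 11, 2010.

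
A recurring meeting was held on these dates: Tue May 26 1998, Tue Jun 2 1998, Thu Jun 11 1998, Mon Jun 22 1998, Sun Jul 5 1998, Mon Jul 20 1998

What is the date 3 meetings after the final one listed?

Tue Sep 15 1998

Gaps: 7, 9, 11, 13, 15 days — each gap is 2 larger than the previous one.
Next gap: 17 days. Mon Jul 20 1998 + 17 days = Thu Aug 6 1998.
Next gap: 19 days. Thu Aug 6 1998 + 19 days = Tue Aug 25 1998.
Next gap: 21 days. Tue Aug 25 1998 + 21 days = Tue Sep 15 1998.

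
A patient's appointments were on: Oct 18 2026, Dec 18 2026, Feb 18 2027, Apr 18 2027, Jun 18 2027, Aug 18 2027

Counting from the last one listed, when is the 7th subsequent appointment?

Oct 18 2028

The day-of-month is always 18 (61, 62, 59, 61, 61 days between events).
So this recurs on the 18th of every 2 months.
October 2027: Oct 18 2027.
December 2027: Dec 18 2027.
February 2028: Feb 18 2028.
Next: April 2028 → Apr 18 2028.
Next: June 2028 → Jun 18 2028.
August 2028: Aug 18 2028.
Next: October 2028 → Oct 18 2028.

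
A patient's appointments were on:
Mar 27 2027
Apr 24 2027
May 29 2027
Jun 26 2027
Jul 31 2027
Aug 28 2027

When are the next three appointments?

Every date is a Saturday; gaps 28, 35, 28, 35, 28 days.
Each is the last Saturday of its month (at least one falls on the 29th or later, ruling out '4th Saturday').
Last Saturday of September 2027: Sep 25 2027.
October 2027 ends with Saturday Oct 30 2027.
Last Saturday of November 2027: Nov 27 2027.

Sep 25 2027, Oct 30 2027, Nov 27 2027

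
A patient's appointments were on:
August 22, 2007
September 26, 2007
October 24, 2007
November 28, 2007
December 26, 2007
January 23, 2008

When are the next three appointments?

All dates are Wednesdays, 35, 28, 35, 28, 28 days apart.
Specifically, the 4th Wednesday of each month.
4th Wednesday of February 2008: February 27, 2008.
March 2008 — 4th Wednesday is March 26, 2008.
4th Wednesday of April 2008: April 23, 2008.

February 27, 2008; March 26, 2008; April 23, 2008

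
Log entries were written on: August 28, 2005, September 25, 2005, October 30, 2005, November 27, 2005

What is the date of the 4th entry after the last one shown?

March 26, 2006

These are Sundays with 28, 35, 28-day gaps.
Each is the final Sunday of its month — October 30, 2005 is past the 28th, so '4th Sunday' doesn't fit.
December 2005 ends with Sunday December 25, 2005.
January 2006 ends with Sunday January 29, 2006.
Last Sunday of February 2006: February 26, 2006.
Last Sunday of March 2006: March 26, 2006.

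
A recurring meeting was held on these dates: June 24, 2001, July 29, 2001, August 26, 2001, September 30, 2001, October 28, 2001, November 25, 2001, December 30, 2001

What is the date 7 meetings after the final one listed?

July 28, 2002

Every date is a Sunday; gaps 35, 28, 35, 28, 28, 35 days.
Each is the last Sunday of its month (at least one falls on the 29th or later, ruling out '4th Sunday').
Last Sunday of January 2002: January 27, 2002.
Last Sunday of February 2002: February 24, 2002.
March 2002 ends with Sunday March 31, 2002.
April 2002 ends with Sunday April 28, 2002.
Last Sunday of May 2002: May 26, 2002.
June 2002 ends with Sunday June 30, 2002.
Last Sunday of July 2002: July 28, 2002.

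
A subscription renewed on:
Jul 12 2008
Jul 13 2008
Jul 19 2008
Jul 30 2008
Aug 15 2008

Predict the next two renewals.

Intervals are 1, 6, 11, 16 days — an arithmetic progression with common difference 5.
Next gap: 21 days. Aug 15 2008 + 21 days = Sep 5 2008.
Next gap: 26 days. Sep 5 2008 + 26 days = Oct 1 2008.

Sep 5 2008, Oct 1 2008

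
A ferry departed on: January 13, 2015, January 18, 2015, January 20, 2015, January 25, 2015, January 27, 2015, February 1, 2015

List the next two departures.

Gaps: 5, 2, 5, 2, 5 days — not constant, but cyclic with period 2.
The events fall on every Tuesday and Sunday.
The following Tuesday is February 3, 2015.
Next Sunday: February 8, 2015.

February 3, 2015; February 8, 2015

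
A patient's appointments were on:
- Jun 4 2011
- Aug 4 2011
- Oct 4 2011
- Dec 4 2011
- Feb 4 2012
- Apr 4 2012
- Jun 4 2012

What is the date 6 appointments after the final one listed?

Jun 4 2013

Each date is the 4th; the gaps (61, 61, 61, 62, 60, 61) track the month lengths.
The rule is the 4th of every 2 months.
Next: August 2012 → Aug 4 2012.
October 2012: Oct 4 2012.
December 2012: Dec 4 2012.
February 2013: Feb 4 2013.
April 2013: Apr 4 2013.
Next: June 2013 → Jun 4 2013.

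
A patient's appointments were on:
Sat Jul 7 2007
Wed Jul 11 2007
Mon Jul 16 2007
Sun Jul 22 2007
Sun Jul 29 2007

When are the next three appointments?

Intervals are 4, 5, 6, 7 days — an arithmetic progression with common difference 1.
Next gap: 8 days. Sun Jul 29 2007 + 8 days = Mon Aug 6 2007.
Next gap: 9 days. Mon Aug 6 2007 + 9 days = Wed Aug 15 2007.
Next gap: 10 days. Wed Aug 15 2007 + 10 days = Sat Aug 25 2007.

Mon Aug 6 2007, Wed Aug 15 2007, Sat Aug 25 2007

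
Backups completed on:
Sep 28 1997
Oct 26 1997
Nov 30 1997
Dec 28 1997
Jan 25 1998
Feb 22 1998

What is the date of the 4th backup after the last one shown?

All Sundays; the gaps (28, 35, 28, 28, 28) vary with month length.
This is the last Sunday of each month.
Last Sunday of March 1998: Mar 29 1998.
Last Sunday of April 1998: Apr 26 1998.
May 1998 ends with Sunday May 31 1998.
June 1998 ends with Sunday Jun 28 1998.

Jun 28 1998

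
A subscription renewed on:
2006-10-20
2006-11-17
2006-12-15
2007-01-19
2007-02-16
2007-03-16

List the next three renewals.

These are Fridays at 28- or 35-day spacing (28, 28, 35, 28, 28).
The pattern: 3rd Friday of the month.
April 2007 — 3rd Friday is 2007-04-20.
3rd Friday of May 2007: 2007-05-18.
3rd Friday of June 2007: 2007-06-15.

2007-04-20, 2007-05-18, 2007-06-15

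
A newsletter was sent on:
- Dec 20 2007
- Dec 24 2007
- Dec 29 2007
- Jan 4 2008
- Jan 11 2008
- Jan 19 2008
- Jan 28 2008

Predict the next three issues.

Feb 7 2008, Feb 18 2008, Mar 1 2008

Gaps: 4, 5, 6, 7, 8, 9 days — each gap is 1 larger than the previous one.
Next gap: 10 days. Jan 28 2008 + 10 days = Feb 7 2008.
Next gap: 11 days. Feb 7 2008 + 11 days = Feb 18 2008.
Next gap: 12 days. Feb 18 2008 + 12 days = Mar 1 2008.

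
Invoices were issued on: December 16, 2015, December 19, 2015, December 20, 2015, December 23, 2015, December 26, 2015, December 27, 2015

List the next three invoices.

December 30, 2015; January 2, 2016; January 3, 2016

Every event lands on a Wednesday or Saturday or Sunday (gaps cycle 3, 1, 3, 3, 1).
So the schedule is: every Wednesday, Saturday and Sunday.
The following Wednesday is December 30, 2015.
The following Saturday is January 2, 2016.
The following Sunday is January 3, 2016.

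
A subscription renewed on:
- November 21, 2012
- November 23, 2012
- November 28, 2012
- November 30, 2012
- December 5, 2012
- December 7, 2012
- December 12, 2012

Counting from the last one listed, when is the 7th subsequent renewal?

January 4, 2013

Every event lands on a Wednesday or Friday (gaps cycle 2, 5, 2, 5, 2, 5).
So the schedule is: every Wednesday and Friday.
The following Friday is December 14, 2012.
Next Wednesday: December 19, 2012.
The following Friday is December 21, 2012.
Next Wednesday: December 26, 2012.
The following Friday is December 28, 2012.
The following Wednesday is January 2, 2013.
The following Friday is January 4, 2013.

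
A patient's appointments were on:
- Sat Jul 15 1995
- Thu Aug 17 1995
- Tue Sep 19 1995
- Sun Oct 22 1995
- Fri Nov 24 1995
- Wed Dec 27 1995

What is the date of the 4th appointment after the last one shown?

The spacing is 33, 33, 33, 33, 33 days — always 33 days.
Wed Dec 27 1995 + 33 days = Mon Jan 29 1996.
Mon Jan 29 1996 + 33 days = Sat Mar 2 1996.
Sat Mar 2 1996 + 33 days = Thu Apr 4 1996.
Thu Apr 4 1996 + 33 days = Tue May 7 1996.

Tue May 7 1996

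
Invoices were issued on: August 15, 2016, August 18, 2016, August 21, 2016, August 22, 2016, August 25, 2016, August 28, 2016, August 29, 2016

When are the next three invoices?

Every event lands on a Monday or Thursday or Sunday (gaps cycle 3, 3, 1, 3, 3, 1).
So the schedule is: every Monday, Thursday and Sunday.
The following Thursday is September 1, 2016.
Next Sunday: September 4, 2016.
Next Monday: September 5, 2016.

September 1, 2016; September 4, 2016; September 5, 2016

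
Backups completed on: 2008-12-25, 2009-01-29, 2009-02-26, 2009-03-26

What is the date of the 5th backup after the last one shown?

2009-08-27

These are Thursdays with 35, 28, 28-day gaps.
Each is the final Thursday of its month — 2009-01-29 is past the 28th, so '4th Thursday' doesn't fit.
April 2009 ends with Thursday 2009-04-30.
Last Thursday of May 2009: 2009-05-28.
June 2009 ends with Thursday 2009-06-25.
Last Thursday of July 2009: 2009-07-30.
Last Thursday of August 2009: 2009-08-27.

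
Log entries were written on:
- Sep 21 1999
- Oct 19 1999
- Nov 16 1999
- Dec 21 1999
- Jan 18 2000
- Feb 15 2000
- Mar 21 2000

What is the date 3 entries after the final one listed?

All dates are Tuesdays, 28, 28, 35, 28, 28, 35 days apart.
Specifically, the 3rd Tuesday of each month.
April 2000 — 3rd Tuesday is Apr 18 2000.
May 2000 — 3rd Tuesday is May 16 2000.
3rd Tuesday of June 2000: Jun 20 2000.

Jun 20 2000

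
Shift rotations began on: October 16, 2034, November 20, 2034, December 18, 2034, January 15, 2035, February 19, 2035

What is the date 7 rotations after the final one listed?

These are Mondays at 28- or 35-day spacing (35, 28, 28, 35).
The pattern: 3rd Monday of the month.
March 2035 — 3rd Monday is March 19, 2035.
April 2035 — 3rd Monday is April 16, 2035.
3rd Monday of May 2035: May 21, 2035.
June 2035 — 3rd Monday is June 18, 2035.
3rd Monday of July 2035: July 16, 2035.
August 2035 — 3rd Monday is August 20, 2035.
3rd Monday of September 2035: September 17, 2035.

September 17, 2035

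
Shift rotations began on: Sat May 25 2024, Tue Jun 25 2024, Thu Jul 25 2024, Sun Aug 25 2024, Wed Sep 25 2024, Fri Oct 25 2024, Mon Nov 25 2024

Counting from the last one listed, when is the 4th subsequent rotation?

Each date is the 25th; the gaps (31, 30, 31, 31, 30, 31) track the month lengths.
The rule is the 25th of each month.
December 2024: Wed Dec 25 2024.
January 2025: Sat Jan 25 2025.
Next: February 2025 → Tue Feb 25 2025.
March 2025: Tue Mar 25 2025.

Tue Mar 25 2025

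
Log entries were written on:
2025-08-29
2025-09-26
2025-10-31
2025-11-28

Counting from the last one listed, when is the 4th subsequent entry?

2026-03-27

These are Fridays with 28, 35, 28-day gaps.
Each is the final Friday of its month — 2025-08-29 is past the 28th, so '4th Friday' doesn't fit.
Last Friday of December 2025: 2025-12-26.
January 2026 ends with Friday 2026-01-30.
February 2026 ends with Friday 2026-02-27.
Last Friday of March 2026: 2026-03-27.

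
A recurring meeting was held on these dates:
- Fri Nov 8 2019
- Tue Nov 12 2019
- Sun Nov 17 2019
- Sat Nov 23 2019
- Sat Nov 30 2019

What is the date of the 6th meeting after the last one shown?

Gaps: 4, 5, 6, 7 days — each gap is 1 larger than the previous one.
Next gap: 8 days. Sat Nov 30 2019 + 8 days = Sun Dec 8 2019.
Next gap: 9 days. Sun Dec 8 2019 + 9 days = Tue Dec 17 2019.
Next gap: 10 days. Tue Dec 17 2019 + 10 days = Fri Dec 27 2019.
Next gap: 11 days. Fri Dec 27 2019 + 11 days = Tue Jan 7 2020.
Next gap: 12 days. Tue Jan 7 2020 + 12 days = Sun Jan 19 2020.
Next gap: 13 days. Sun Jan 19 2020 + 13 days = Sat Feb 1 2020.

Sat Feb 1 2020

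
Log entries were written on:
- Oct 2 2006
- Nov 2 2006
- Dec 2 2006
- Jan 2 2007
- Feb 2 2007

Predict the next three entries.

Each date is the 2nd; the gaps (31, 30, 31, 31) track the month lengths.
The rule is the 2nd of each month.
March 2007: Mar 2 2007.
April 2007: Apr 2 2007.
Next: May 2007 → May 2 2007.

Mar 2 2007, Apr 2 2007, May 2 2007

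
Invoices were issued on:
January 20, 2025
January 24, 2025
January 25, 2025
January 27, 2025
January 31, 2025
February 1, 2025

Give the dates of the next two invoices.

Every event lands on a Monday or Friday or Saturday (gaps cycle 4, 1, 2, 4, 1).
So the schedule is: every Monday, Friday and Saturday.
Next Monday: February 3, 2025.
Next Friday: February 7, 2025.

February 3, 2025; February 7, 2025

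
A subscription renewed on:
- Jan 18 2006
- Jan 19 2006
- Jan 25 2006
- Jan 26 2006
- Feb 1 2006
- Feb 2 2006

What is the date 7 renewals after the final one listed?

Gaps: 1, 6, 1, 6, 1 days — not constant, but cyclic with period 2.
The events fall on every Wednesday and Thursday.
The following Wednesday is Feb 8 2006.
Next Thursday: Feb 9 2006.
The following Wednesday is Feb 15 2006.
Next Thursday: Feb 16 2006.
Next Wednesday: Feb 22 2006.
Next Thursday: Feb 23 2006.
The following Wednesday is Mar 1 2006.

Mar 1 2006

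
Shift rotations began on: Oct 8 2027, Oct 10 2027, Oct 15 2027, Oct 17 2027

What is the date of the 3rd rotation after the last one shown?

Oct 29 2027

The gap pattern 2, 5, 2 repeats every 2 events.
These are the Fridays and Sundays of each week.
Next Friday: Oct 22 2027.
The following Sunday is Oct 24 2027.
The following Friday is Oct 29 2027.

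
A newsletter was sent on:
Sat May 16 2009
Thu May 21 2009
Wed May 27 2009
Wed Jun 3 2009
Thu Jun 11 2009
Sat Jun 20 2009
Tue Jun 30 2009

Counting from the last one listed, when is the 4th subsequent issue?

Wed Aug 19 2009

Intervals are 5, 6, 7, 8, 9, 10 days — an arithmetic progression with common difference 1.
Next gap: 11 days. Tue Jun 30 2009 + 11 days = Sat Jul 11 2009.
Next gap: 12 days. Sat Jul 11 2009 + 12 days = Thu Jul 23 2009.
Next gap: 13 days. Thu Jul 23 2009 + 13 days = Wed Aug 5 2009.
Next gap: 14 days. Wed Aug 5 2009 + 14 days = Wed Aug 19 2009.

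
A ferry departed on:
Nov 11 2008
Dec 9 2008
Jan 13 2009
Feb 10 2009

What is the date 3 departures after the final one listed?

May 12 2009

All dates are Tuesdays, 28, 35, 28 days apart.
Specifically, the 2nd Tuesday of each month.
March 2009 — 2nd Tuesday is Mar 10 2009.
April 2009 — 2nd Tuesday is Apr 14 2009.
2nd Tuesday of May 2009: May 12 2009.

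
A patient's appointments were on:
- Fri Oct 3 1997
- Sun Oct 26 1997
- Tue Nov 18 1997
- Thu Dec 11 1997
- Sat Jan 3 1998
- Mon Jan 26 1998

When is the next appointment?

Wed Feb 18 1998

Gaps between consecutive events: 23, 23, 23, 23, 23 days — a constant 23-day interval.
Mon Jan 26 1998 + 23 days = Wed Feb 18 1998.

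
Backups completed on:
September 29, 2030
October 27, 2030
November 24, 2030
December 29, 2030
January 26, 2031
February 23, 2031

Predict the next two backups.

March 30, 2031; April 27, 2031

All Sundays; the gaps (28, 28, 35, 28, 28) vary with month length.
This is the last Sunday of each month.
March 2031 ends with Sunday March 30, 2031.
April 2031 ends with Sunday April 27, 2031.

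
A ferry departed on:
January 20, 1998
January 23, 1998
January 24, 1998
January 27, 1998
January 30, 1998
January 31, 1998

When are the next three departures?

Every event lands on a Tuesday or Friday or Saturday (gaps cycle 3, 1, 3, 3, 1).
So the schedule is: every Tuesday, Friday and Saturday.
The following Tuesday is February 3, 1998.
The following Friday is February 6, 1998.
The following Saturday is February 7, 1998.

February 3, 1998; February 6, 1998; February 7, 1998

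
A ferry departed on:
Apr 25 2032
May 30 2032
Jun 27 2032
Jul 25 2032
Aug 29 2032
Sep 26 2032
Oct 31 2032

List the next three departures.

Every date is a Sunday; gaps 35, 28, 28, 35, 28, 35 days.
Each is the last Sunday of its month (at least one falls on the 29th or later, ruling out '4th Sunday').
Last Sunday of November 2032: Nov 28 2032.
December 2032 ends with Sunday Dec 26 2032.
January 2033 ends with Sunday Jan 30 2033.

Nov 28 2032, Dec 26 2032, Jan 30 2033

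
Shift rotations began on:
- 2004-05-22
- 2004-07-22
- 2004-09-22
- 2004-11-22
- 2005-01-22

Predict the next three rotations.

Gaps: 61, 62, 61, 61 days — not constant. Every event is on the 22nd of the month.
Pattern: the 22nd of every 2 months.
March 2005: 2005-03-22.
Next: May 2005 → 2005-05-22.
Next: July 2005 → 2005-07-22.

2005-03-22, 2005-05-22, 2005-07-22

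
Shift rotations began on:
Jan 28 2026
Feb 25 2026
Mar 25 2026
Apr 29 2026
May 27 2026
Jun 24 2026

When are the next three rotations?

Jul 29 2026, Aug 26 2026, Sep 30 2026

These are Wednesdays with 28, 28, 35, 28, 28-day gaps.
Each is the final Wednesday of its month — Apr 29 2026 is past the 28th, so '4th Wednesday' doesn't fit.
Last Wednesday of July 2026: Jul 29 2026.
Last Wednesday of August 2026: Aug 26 2026.
September 2026 ends with Wednesday Sep 30 2026.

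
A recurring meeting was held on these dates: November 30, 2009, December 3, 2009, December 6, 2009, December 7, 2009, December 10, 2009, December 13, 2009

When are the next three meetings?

December 14, 2009; December 17, 2009; December 20, 2009

The gap pattern 3, 3, 1, 3, 3 repeats every 3 events.
These are the Mondays, Thursdays and Sundays of each week.
The following Monday is December 14, 2009.
The following Thursday is December 17, 2009.
The following Sunday is December 20, 2009.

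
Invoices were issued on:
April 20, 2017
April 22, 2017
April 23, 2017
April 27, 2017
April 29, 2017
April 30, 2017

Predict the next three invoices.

May 4, 2017; May 6, 2017; May 7, 2017

Gaps: 2, 1, 4, 2, 1 days — not constant, but cyclic with period 3.
The events fall on every Thursday, Saturday and Sunday.
Next Thursday: May 4, 2017.
Next Saturday: May 6, 2017.
Next Sunday: May 7, 2017.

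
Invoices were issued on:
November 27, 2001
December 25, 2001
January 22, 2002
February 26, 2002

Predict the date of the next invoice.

All dates are Tuesdays, 28, 28, 35 days apart.
Specifically, the 4th Tuesday of each month.
March 2002 — 4th Tuesday is March 26, 2002.

March 26, 2002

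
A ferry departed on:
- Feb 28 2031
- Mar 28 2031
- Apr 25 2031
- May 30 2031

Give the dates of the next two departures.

These are Fridays with 28, 28, 35-day gaps.
Each is the final Friday of its month — May 30 2031 is past the 28th, so '4th Friday' doesn't fit.
June 2031 ends with Friday Jun 27 2031.
Last Friday of July 2031: Jul 25 2031.

Jun 27 2031, Jul 25 2031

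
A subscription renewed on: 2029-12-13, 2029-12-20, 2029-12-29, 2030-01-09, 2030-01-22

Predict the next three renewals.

2030-02-06, 2030-02-23, 2030-03-14

Intervals are 7, 9, 11, 13 days — an arithmetic progression with common difference 2.
Next gap: 15 days. 2030-01-22 + 15 days = 2030-02-06.
Next gap: 17 days. 2030-02-06 + 17 days = 2030-02-23.
Next gap: 19 days. 2030-02-23 + 19 days = 2030-03-14.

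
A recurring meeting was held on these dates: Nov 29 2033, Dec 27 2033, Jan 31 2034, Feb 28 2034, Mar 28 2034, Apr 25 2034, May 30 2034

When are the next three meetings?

Jun 27 2034, Jul 25 2034, Aug 29 2034

These are Tuesdays with 28, 35, 28, 28, 28, 35-day gaps.
Each is the final Tuesday of its month — Nov 29 2033 is past the 28th, so '4th Tuesday' doesn't fit.
Last Tuesday of June 2034: Jun 27 2034.
Last Tuesday of July 2034: Jul 25 2034.
Last Tuesday of August 2034: Aug 29 2034.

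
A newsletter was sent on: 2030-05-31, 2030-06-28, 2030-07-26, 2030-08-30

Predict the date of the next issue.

2030-09-27

All Fridays; the gaps (28, 28, 35) vary with month length.
This is the last Friday of each month.
Last Friday of September 2030: 2030-09-27.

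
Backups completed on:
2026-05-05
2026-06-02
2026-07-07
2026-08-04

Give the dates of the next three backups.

Gaps: 28, 35, 28 days — a mix of 28 and 35. Every date is a Tuesday.
Each is the 1st Tuesday of its month.
1st Tuesday of September 2026: 2026-09-01.
October 2026 — 1st Tuesday is 2026-10-06.
November 2026 — 1st Tuesday is 2026-11-03.

2026-09-01, 2026-10-06, 2026-11-03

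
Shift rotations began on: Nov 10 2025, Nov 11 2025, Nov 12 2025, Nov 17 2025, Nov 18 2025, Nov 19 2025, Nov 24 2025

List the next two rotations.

Nov 25 2025, Nov 26 2025

The gap pattern 1, 1, 5, 1, 1, 5 repeats every 3 events.
These are the Mondays, Tuesdays and Wednesdays of each week.
The following Tuesday is Nov 25 2025.
Next Wednesday: Nov 26 2025.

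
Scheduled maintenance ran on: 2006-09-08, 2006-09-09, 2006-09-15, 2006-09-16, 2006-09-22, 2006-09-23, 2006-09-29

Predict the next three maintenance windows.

Every event lands on a Friday or Saturday (gaps cycle 1, 6, 1, 6, 1, 6).
So the schedule is: every Friday and Saturday.
Next Saturday: 2006-09-30.
Next Friday: 2006-10-06.
Next Saturday: 2006-10-07.

2006-09-30, 2006-10-06, 2006-10-07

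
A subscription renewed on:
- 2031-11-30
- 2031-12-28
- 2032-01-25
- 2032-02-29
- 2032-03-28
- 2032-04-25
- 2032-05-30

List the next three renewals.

2032-06-27, 2032-07-25, 2032-08-29

These are Sundays with 28, 28, 35, 28, 28, 35-day gaps.
Each is the final Sunday of its month — 2031-11-30 is past the 28th, so '4th Sunday' doesn't fit.
June 2032 ends with Sunday 2032-06-27.
Last Sunday of July 2032: 2032-07-25.
Last Sunday of August 2032: 2032-08-29.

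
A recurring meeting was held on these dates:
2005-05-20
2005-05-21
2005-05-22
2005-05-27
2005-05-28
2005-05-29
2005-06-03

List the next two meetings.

2005-06-04, 2005-06-05

Every event lands on a Friday or Saturday or Sunday (gaps cycle 1, 1, 5, 1, 1, 5).
So the schedule is: every Friday, Saturday and Sunday.
Next Saturday: 2005-06-04.
The following Sunday is 2005-06-05.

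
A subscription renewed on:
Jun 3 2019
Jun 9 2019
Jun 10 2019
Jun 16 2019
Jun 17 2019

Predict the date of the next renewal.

Every event lands on a Monday or Sunday (gaps cycle 6, 1, 6, 1).
So the schedule is: every Monday and Sunday.
The following Sunday is Jun 23 2019.

Jun 23 2019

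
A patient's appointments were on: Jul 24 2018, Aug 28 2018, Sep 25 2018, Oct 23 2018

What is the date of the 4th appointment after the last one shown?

All dates are Tuesdays, 35, 28, 28 days apart.
Specifically, the 4th Tuesday of each month.
November 2018 — 4th Tuesday is Nov 27 2018.
December 2018 — 4th Tuesday is Dec 25 2018.
4th Tuesday of January 2019: Jan 22 2019.
February 2019 — 4th Tuesday is Feb 26 2019.

Feb 26 2019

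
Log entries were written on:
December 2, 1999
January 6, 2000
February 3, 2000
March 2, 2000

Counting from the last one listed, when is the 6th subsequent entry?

September 7, 2000

All dates are Thursdays, 35, 28, 28 days apart.
Specifically, the 1st Thursday of each month.
April 2000 — 1st Thursday is April 6, 2000.
1st Thursday of May 2000: May 4, 2000.
June 2000 — 1st Thursday is June 1, 2000.
1st Thursday of July 2000: July 6, 2000.
1st Thursday of August 2000: August 3, 2000.
September 2000 — 1st Thursday is September 7, 2000.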